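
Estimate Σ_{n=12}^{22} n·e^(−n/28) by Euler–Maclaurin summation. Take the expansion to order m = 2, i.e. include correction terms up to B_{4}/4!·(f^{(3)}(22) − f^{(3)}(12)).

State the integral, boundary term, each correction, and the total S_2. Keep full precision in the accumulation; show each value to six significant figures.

S_2 ≈ 100.400

The integral term ∫_12^22 x·e^(−x/28) dx = 91.5001.
Endpoint term: (f(12) + f(22))/2 = (7.81727 + 10.0275)/2 = 8.92237.
Integral + boundary = 100.422.
Order-1 term: 1/12 · (0.0976701 − 0.372251) = -0.0228817.
Partial sum through k=1: 100.400.
Order-2 term: −1/720 · (0.00128732 − 0.00213664) = 1.17962e-06.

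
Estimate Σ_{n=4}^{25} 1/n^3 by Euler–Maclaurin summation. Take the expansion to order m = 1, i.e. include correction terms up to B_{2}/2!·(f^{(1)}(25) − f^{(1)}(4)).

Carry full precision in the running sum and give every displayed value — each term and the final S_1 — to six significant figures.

S_1 ≈ 0.0392704

Integral: ∫_4^25 1/x^3 dx = 0.0304500.
Endpoint term: (f(4) + f(25))/2 = (0.0156250 + 6.40000e-05)/2 = 0.00784450.
So far: 0.0382945.
k=1: B_{2}/(2)! × [f^{(1)}(25) − f^{(1)}(4)] = 1/12 × (-7.68000e-06 − (-0.0117188)) = 0.000975923.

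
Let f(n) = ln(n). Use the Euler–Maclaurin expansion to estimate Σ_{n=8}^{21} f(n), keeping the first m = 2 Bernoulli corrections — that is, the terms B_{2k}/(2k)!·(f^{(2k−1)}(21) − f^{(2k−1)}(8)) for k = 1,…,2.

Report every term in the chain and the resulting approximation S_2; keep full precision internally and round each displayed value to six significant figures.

Integral: ∫_8^21 ln(x) dx = 34.2994.
½[f(8) + f(21)] = ½[2.07944 + 3.04452] = 2.56198.
Running total after boundary: 36.8614.
Order-1 term: 1/12 · (0.0476190 − 0.125000) = -0.00644841.
Partial sum through k=1: 36.8550.
Order-2 term: −1/720 · (0.000215959 − 0.00390625) = 5.12540e-06.

S_2 ≈ 36.8550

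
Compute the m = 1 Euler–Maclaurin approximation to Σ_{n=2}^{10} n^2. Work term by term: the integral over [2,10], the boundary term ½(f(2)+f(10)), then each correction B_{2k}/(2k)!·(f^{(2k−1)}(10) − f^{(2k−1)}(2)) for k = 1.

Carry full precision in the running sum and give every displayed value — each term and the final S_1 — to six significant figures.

S_1 ≈ 384.000

The integral term ∫_2^10 x^2 dx = 330.667.
Boundary: ½(f(2) + f(10)) = ½(4.00000 + 100.000) = 52.0000.
Running total after boundary: 382.667.
Order-1 term: 1/12 · (20.0000 − 4.00000) = 1.33333.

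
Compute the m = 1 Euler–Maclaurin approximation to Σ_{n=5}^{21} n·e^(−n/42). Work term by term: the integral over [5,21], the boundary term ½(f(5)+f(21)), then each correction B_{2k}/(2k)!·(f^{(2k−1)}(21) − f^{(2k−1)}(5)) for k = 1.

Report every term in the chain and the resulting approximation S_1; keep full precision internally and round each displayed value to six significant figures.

Integral: ∫_5^21 x·e^(−x/42) dx = 147.569.
Endpoint term: (f(5) + f(21))/2 = (4.43883 + 12.7371)/2 = 8.58799.
So far: 156.157.
Correction k=1: B_{2}/2! · (f^{(1)}(21) − f^{(1)}(5)) = 1/12 · (0.303265 − 0.782079) = -0.0399012.

S_1 ≈ 156.117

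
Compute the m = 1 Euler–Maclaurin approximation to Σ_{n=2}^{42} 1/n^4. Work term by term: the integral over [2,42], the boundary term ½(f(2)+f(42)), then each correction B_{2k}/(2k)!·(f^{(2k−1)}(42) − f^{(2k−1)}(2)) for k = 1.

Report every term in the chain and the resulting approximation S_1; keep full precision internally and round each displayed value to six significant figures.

∫_2^42 1/x^4 dx evaluates to 0.0416622.
Boundary: ½(f(2) + f(42)) = ½(0.0625000 + 3.21368e-07) = 0.0312502.
Running total after boundary: 0.0729123.
Correction k=1: B_{2}/2! · (f^{(1)}(42) − f^{(1)}(2)) = 1/12 · (-3.06065e-08 − (-0.125000)) = 0.0104167.

S_1 ≈ 0.0833290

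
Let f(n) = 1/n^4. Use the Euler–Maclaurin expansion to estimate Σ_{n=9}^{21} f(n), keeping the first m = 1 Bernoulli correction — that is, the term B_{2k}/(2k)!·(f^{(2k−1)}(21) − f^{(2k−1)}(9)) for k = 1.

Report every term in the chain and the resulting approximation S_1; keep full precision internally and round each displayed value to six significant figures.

S_1 ≈ 0.000505596

∫_9^21 1/x^4 dx evaluates to 0.000421254.
Boundary: ½(f(9) + f(21)) = ½(0.000152416 + 5.14189e-06) = 7.87788e-05.
Running total after boundary: 0.000500033.
Correction k=1: B_{2}/2! · (f^{(1)}(21) − f^{(1)}(9)) = 1/12 · (-9.79408e-07 − (-6.77404e-05)) = 5.56341e-06.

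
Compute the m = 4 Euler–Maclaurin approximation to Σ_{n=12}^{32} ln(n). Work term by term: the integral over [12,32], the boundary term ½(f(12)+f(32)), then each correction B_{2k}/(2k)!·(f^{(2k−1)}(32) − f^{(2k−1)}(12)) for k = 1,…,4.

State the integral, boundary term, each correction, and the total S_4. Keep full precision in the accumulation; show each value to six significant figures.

S_4 ≈ 64.0557

∫_12^32 ln(x) dx evaluates to 61.0847.
Boundary: ½(f(12) + f(32)) = ½(2.48491 + 3.46574) = 2.97532.
So far: 64.0600.
Order-1 term: 1/12 · (0.0312500 − 0.0833333) = -0.00434028.
Running total after k=1: 64.0557.
Order-2 term: −1/720 · (6.10352e-05 − 0.00115741) = 1.52274e-06.
Running total after k=2: 64.0557.
Order-3 term: 1/30240 · (7.15256e-07 − 9.64506e-05) = -3.16585e-09.
Running total after k=3: 64.0557.
Order-4 term: −1/1209600 · (2.09548e-08 − 2.00939e-05) = 1.65947e-11.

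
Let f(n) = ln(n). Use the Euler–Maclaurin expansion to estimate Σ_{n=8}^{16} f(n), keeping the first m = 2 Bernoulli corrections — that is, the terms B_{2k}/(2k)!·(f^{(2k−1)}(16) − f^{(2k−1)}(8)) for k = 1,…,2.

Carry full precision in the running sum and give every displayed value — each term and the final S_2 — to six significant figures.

S_2 ≈ 22.1467

Integral: ∫_8^16 ln(x) dx = 19.7259.
Endpoint term: (f(8) + f(16))/2 = (2.07944 + 2.77259)/2 = 2.42602.
Integral + boundary = 22.1519.
k=1: B_{2}/(2)! × [f^{(1)}(16) − f^{(1)}(8)] = 1/12 × (0.0625000 − 0.125000) = -0.00520833.
Partial sum through k=1: 22.1467.
k=2: B_{4}/(4)! × [f^{(3)}(16) − f^{(3)}(8)] = −1/720 × (0.000488281 − 0.00390625) = 4.74718e-06.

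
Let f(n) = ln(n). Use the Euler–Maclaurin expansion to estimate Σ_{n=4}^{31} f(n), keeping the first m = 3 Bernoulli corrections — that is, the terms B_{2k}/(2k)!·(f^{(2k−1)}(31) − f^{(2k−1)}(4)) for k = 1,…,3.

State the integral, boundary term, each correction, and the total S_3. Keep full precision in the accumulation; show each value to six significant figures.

∫_4^31 ln(x) dx evaluates to 73.9084.
Endpoint term: (f(4) + f(31))/2 = (1.38629 + 3.43399)/2 = 2.41014.
Integral + boundary = 76.3186.
k=1: B_{2}/(2)! × [f^{(1)}(31) − f^{(1)}(4)] = 1/12 × (0.0322581 − 0.250000) = -0.0181452.
Running total after k=1: 76.3004.
k=2: B_{4}/(4)! × [f^{(3)}(31) − f^{(3)}(4)] = −1/720 × (6.71344e-05 − 0.0312500) = 4.33095e-05.
Running total after k=2: 76.3005.
k=3: B_{6}/(6)! × [f^{(5)}(31) − f^{(5)}(4)] = 1/30240 × (8.38306e-07 − 0.0234375) = -7.75022e-07.

S_3 ≈ 76.3005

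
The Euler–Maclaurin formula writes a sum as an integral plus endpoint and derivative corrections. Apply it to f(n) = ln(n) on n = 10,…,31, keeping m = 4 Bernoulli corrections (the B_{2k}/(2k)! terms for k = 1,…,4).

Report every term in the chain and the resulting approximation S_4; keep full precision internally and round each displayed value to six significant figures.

S_4 ≈ 65.2904

∫_10^31 ln(x) dx evaluates to 62.4278.
Boundary: ½(f(10) + f(31)) = ½(2.30259 + 3.43399) = 2.86829.
Integral + boundary = 65.2960.
Order-1 term: 1/12 · (0.0322581 − 0.100000) = -0.00564516.
Partial sum through k=1: 65.2904.
Order-2 term: −1/720 · (6.71344e-05 − 0.00200000) = 2.68454e-06.
Partial sum through k=2: 65.2904.
Order-3 term: 1/30240 · (8.38306e-07 − 0.000240000) = -7.90879e-09.
Partial sum through k=3: 65.2904.
Order-4 term: −1/1209600 · (2.61698e-08 − 7.20000e-05) = 5.95022e-11.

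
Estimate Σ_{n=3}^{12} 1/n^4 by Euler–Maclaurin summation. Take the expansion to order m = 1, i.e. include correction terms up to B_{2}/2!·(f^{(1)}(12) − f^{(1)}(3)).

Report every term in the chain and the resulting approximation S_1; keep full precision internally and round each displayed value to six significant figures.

Integral: ∫_3^12 1/x^4 dx = 0.0121528.
½[f(3) + f(12)] = ½[0.0123457 + 4.82253e-05] = 0.00619695.
So far: 0.0183497.
k=1: B_{2}/(2)! × [f^{(1)}(12) − f^{(1)}(3)] = 1/12 × (-1.60751e-05 − (-0.0164609)) = 0.00137040.

S_1 ≈ 0.0197201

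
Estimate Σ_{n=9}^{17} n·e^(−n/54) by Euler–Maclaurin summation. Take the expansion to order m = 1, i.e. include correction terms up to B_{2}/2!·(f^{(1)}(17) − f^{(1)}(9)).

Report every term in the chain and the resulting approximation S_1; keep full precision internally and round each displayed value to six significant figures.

Integral: ∫_9^17 x·e^(−x/54) dx = 81.2021.
Endpoint term: (f(9) + f(17))/2 = (7.61834 + 12.4087)/2 = 10.0135.
Running total after boundary: 91.2156.
Correction k=1: B_{2}/2! · (f^{(1)}(17) − f^{(1)}(9)) = 1/12 · (0.500133 − 0.705401) = -0.0171057.

S_1 ≈ 91.1985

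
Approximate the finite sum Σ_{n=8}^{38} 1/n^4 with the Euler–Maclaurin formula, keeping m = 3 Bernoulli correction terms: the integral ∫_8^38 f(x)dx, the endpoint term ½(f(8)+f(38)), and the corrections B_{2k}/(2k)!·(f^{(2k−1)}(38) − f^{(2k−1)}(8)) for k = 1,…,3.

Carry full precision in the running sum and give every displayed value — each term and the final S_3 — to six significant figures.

S_3 ≈ 0.000777368

Integral: ∫_8^38 1/x^4 dx = 0.000644967.
Boundary: ½(f(8) + f(38)) = ½(0.000244141 + 4.79585e-07) = 0.000122310.
Running total after boundary: 0.000767277.
Order-1 term: 1/12 · (-5.04826e-08 − (-0.000122070)) = 1.01683e-05.
Partial sum through k=1: 0.000777445.
Order-2 term: −1/720 · (-1.04881e-09 − (-5.72205e-05)) = -7.94714e-08.
Partial sum through k=2: 0.000777366.
Order-3 term: 1/30240 · (-4.06740e-11 − (-5.00679e-05)) = 1.65568e-09.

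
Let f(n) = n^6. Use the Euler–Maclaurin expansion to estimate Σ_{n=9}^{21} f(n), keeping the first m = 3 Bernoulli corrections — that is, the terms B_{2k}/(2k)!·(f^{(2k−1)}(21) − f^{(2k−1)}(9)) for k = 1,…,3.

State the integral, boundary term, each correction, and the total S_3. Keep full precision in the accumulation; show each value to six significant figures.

S_3 ≈ 3.01775e+08

∫_9^21 x^6 dx evaluates to 2.56615e+08.
Endpoint term: (f(9) + f(21))/2 = (531441 + 8.57661e+07)/2 = 4.31488e+07.
Running total after boundary: 2.99764e+08.
k=1: B_{2}/(2)! × [f^{(1)}(21) − f^{(1)}(9)] = 1/12 × (2.45046e+07 − 354294) = 2.01253e+06.
Partial sum through k=1: 3.01776e+08.
k=2: B_{4}/(4)! × [f^{(3)}(21) − f^{(3)}(9)] = −1/720 × (1.11132e+06 − 87480.0) = -1422.00.
Partial sum through k=2: 3.01775e+08.
k=3: B_{6}/(6)! × [f^{(5)}(21) − f^{(5)}(9)] = 1/30240 × (15120.0 − 6480.00) = 0.285714.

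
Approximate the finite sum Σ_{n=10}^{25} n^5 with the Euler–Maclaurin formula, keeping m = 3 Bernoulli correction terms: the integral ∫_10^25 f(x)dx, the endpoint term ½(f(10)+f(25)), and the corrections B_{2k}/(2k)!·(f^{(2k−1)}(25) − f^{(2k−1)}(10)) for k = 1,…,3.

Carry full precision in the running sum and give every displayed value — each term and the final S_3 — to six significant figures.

The integral term ∫_10^25 x^5 dx = 4.05234e+07.
Boundary: ½(f(10) + f(25)) = ½(100000 + 9.76562e+06) = 4.93281e+06.
Running total after boundary: 4.54562e+07.
Order-1 term: 1/12 · (1.95312e+06 − 50000.0) = 158594.
After k=1: 4.56148e+07.
Order-2 term: −1/720 · (37500.0 − 6000.00) = -43.7500.
After k=2: 4.56148e+07.
Order-3 term: 1/30240 · (120.000 − 120.000) = 0.00000.

S_3 ≈ 4.56148e+07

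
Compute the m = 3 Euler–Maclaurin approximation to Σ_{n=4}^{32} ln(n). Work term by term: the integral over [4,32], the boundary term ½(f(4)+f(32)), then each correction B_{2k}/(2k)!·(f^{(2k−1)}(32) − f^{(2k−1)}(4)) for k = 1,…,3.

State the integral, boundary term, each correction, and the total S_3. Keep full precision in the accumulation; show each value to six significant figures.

S_3 ≈ 79.7662

The integral term ∫_4^32 ln(x) dx = 77.3584.
½[f(4) + f(32)] = ½[1.38629 + 3.46574] = 2.42602.
Integral + boundary = 79.7844.
Order-1 term: 1/12 · (0.0312500 − 0.250000) = -0.0182292.
After k=1: 79.7662.
Order-2 term: −1/720 · (6.10352e-05 − 0.0312500) = 4.33180e-05.
After k=2: 79.7662.
Order-3 term: 1/30240 · (7.15256e-07 − 0.0234375) = -7.75026e-07.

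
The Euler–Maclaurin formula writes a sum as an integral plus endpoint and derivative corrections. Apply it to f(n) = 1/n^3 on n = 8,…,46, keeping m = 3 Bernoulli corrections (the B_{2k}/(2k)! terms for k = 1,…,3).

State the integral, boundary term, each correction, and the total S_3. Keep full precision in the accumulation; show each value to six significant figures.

Integral: ∫_8^46 1/x^3 dx = 0.00757621.
Endpoint term: (f(8) + f(46))/2 = (0.00195312 + 1.02737e-05)/2 = 0.000981699.
Running total after boundary: 0.00855790.
Order-1 term: 1/12 · (-6.70023e-07 − (-0.000732422)) = 6.09793e-05.
Partial sum through k=1: 0.00861888.
Order-2 term: −1/720 · (-6.33292e-09 − (-0.000228882)) = -3.17883e-07.
Partial sum through k=2: 0.00861857.
Order-3 term: 1/30240 · (-1.25701e-10 − (-0.000150204)) = 4.96705e-09.

S_3 ≈ 0.00861857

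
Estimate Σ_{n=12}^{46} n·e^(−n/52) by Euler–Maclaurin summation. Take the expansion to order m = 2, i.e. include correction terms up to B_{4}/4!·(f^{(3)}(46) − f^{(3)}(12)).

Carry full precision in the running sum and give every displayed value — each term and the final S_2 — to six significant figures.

The integral term ∫_12^46 x·e^(−x/52) dx = 538.174.
Endpoint term: (f(12) + f(46))/2 = (9.52707 + 18.9922)/2 = 14.2596.
So far: 552.434.
k=1: B_{2}/(2)! × [f^{(1)}(46) − f^{(1)}(12)] = 1/12 × (0.0476392 − 0.610710) = -0.0469225.
Running total after k=1: 552.387.
k=2: B_{4}/(4)! × [f^{(3)}(46) − f^{(3)}(12)] = −1/720 × (0.000322997 − 0.000813075) = 6.80663e-07.

S_2 ≈ 552.387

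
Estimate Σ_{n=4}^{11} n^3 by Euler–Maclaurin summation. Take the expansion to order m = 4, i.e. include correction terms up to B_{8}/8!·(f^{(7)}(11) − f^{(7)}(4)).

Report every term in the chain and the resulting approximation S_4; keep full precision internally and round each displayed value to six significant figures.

The integral term ∫_4^11 x^3 dx = 3596.25.
Endpoint term: (f(4) + f(11))/2 = (64.0000 + 1331.00)/2 = 697.500.
Integral + boundary = 4293.75.
k=1: B_{2}/(2)! × [f^{(1)}(11) − f^{(1)}(4)] = 1/12 × (363.000 − 48.0000) = 26.2500.
Running total after k=1: 4320.00.
k=2: B_{4}/(4)! × [f^{(3)}(11) − f^{(3)}(4)] = −1/720 × (6.00000 − 6.00000) = 0.00000.
Running total after k=2: 4320.00.
k=3: B_{6}/(6)! × [f^{(5)}(11) − f^{(5)}(4)] = 1/30240 × (0.00000 − 0.00000) = 0.00000.
Running total after k=3: 4320.00.
k=4: B_{8}/(8)! × [f^{(7)}(11) − f^{(7)}(4)] = −1/1209600 × (0.00000 − 0.00000) = 0.00000.

S_4 ≈ 4320.00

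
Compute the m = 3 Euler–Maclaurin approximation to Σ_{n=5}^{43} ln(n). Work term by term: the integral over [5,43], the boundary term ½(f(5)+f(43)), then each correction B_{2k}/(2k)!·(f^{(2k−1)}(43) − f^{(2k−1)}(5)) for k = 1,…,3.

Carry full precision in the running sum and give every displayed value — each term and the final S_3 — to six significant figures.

S_3 ≈ 118.355

Integral: ∫_5^43 ln(x) dx = 115.684.
Boundary: ½(f(5) + f(43)) = ½(1.60944 + 3.76120) = 2.68532.
So far: 118.370.
k=1: B_{2}/(2)! × [f^{(1)}(43) − f^{(1)}(5)] = 1/12 × (0.0232558 − 0.200000) = -0.0147287.
Running total after k=1: 118.355.
k=2: B_{4}/(4)! × [f^{(3)}(43) − f^{(3)}(5)] = −1/720 × (2.51550e-05 − 0.0160000) = 2.21873e-05.
Running total after k=2: 118.355.
k=3: B_{6}/(6)! × [f^{(5)}(43) − f^{(5)}(5)] = 1/30240 × (1.63256e-07 − 0.00768000) = -2.53963e-07.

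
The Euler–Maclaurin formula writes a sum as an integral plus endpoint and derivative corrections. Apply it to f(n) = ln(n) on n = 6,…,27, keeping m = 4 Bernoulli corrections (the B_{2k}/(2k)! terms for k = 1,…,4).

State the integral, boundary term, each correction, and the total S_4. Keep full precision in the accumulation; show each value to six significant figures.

The integral term ∫_6^27 ln(x) dx = 57.2370.
Endpoint term: (f(6) + f(27))/2 = (1.79176 + 3.29584)/2 = 2.54380.
So far: 59.7808.
Correction k=1: B_{2}/2! · (f^{(1)}(27) − f^{(1)}(6)) = 1/12 · (0.0370370 − 0.166667) = -0.0108025.
Partial sum through k=1: 59.7700.
Correction k=2: B_{4}/4! · (f^{(3)}(27) − f^{(3)}(6)) = −1/720 · (0.000101611 − 0.00925926) = 1.27190e-05.
Partial sum through k=2: 59.7700.
Correction k=3: B_{6}/6! · (f^{(5)}(27) − f^{(5)}(6)) = 1/30240 · (1.67260e-06 − 0.00308642) = -1.02009e-07.
Partial sum through k=3: 59.7700.
Correction k=4: B_{8}/8! · (f^{(7)}(27) − f^{(7)}(6)) = −1/1209600 · (6.88313e-08 − 0.00257202) = 2.12628e-09.

S_4 ≈ 59.7700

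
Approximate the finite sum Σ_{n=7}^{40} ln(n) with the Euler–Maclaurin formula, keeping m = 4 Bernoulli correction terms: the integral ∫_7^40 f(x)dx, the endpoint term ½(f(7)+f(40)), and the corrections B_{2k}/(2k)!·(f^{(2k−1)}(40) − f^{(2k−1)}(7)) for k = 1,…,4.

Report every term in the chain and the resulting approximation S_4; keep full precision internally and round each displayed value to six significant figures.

∫_7^40 ln(x) dx evaluates to 100.934.
Boundary: ½(f(7) + f(40)) = ½(1.94591 + 3.68888) = 2.81739.
Running total after boundary: 103.751.
k=1: B_{2}/(2)! × [f^{(1)}(40) − f^{(1)}(7)] = 1/12 × (0.0250000 − 0.142857) = -0.00982143.
Partial sum through k=1: 103.741.
k=2: B_{4}/(4)! × [f^{(3)}(40) − f^{(3)}(7)] = −1/720 × (3.12500e-05 − 0.00583090) = 8.05507e-06.
Partial sum through k=2: 103.741.
k=3: B_{6}/(6)! × [f^{(5)}(40) − f^{(5)}(7)] = 1/30240 × (2.34375e-07 − 0.00142798) = -4.72137e-08.
Partial sum through k=3: 103.741.
k=4: B_{8}/(8)! × [f^{(7)}(40) − f^{(7)}(7)] = −1/1209600 × (4.39453e-09 − 0.000874271) = 7.22774e-10.

S_4 ≈ 103.741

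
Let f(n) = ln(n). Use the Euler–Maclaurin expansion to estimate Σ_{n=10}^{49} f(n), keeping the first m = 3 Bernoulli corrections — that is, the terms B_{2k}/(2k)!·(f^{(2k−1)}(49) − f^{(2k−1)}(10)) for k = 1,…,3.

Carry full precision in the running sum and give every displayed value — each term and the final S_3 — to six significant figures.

The integral term ∫_10^49 ln(x) dx = 128.673.
Endpoint term: (f(10) + f(49))/2 = (2.30259 + 3.89182)/2 = 3.09720.
So far: 131.771.
k=1: B_{2}/(2)! × [f^{(1)}(49) − f^{(1)}(10)] = 1/12 × (0.0204082 − 0.100000) = -0.00663265.
Partial sum through k=1: 131.764.
k=2: B_{4}/(4)! × [f^{(3)}(49) − f^{(3)}(10)] = −1/720 × (1.69997e-05 − 0.00200000) = 2.75417e-06.
Partial sum through k=2: 131.764.
k=3: B_{6}/(6)! × [f^{(5)}(49) − f^{(5)}(10)] = 1/30240 × (8.49632e-08 − 0.000240000) = -7.93370e-09.

S_3 ≈ 131.764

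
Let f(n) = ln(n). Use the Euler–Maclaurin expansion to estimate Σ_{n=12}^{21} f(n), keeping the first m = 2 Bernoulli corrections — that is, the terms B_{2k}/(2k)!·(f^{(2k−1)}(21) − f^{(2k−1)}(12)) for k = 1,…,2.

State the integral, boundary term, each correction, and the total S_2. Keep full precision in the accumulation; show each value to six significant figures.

Integral: ∫_12^21 ln(x) dx = 25.1161.
½[f(12) + f(21)] = ½[2.48491 + 3.04452] = 2.76471.
Running total after boundary: 27.8808.
k=1: B_{2}/(2)! × [f^{(1)}(21) − f^{(1)}(12)] = 1/12 × (0.0476190 − 0.0833333) = -0.00297619.
Partial sum through k=1: 27.8778.
k=2: B_{4}/(4)! × [f^{(3)}(21) − f^{(3)}(12)] = −1/720 × (0.000215959 − 0.00115741) = 1.30757e-06.

S_2 ≈ 27.8778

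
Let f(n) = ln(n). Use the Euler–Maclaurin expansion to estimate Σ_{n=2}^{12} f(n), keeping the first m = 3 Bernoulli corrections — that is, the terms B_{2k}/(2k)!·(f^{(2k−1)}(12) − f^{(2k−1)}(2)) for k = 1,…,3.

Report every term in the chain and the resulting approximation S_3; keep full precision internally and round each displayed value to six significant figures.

The integral term ∫_2^12 ln(x) dx = 18.4326.
Endpoint term: (f(2) + f(12))/2 = (0.693147 + 2.48491)/2 = 1.58903.
So far: 20.0216.
Correction k=1: B_{2}/2! · (f^{(1)}(12) − f^{(1)}(2)) = 1/12 · (0.0833333 − 0.500000) = -0.0347222.
Partial sum through k=1: 19.9869.
Correction k=2: B_{4}/4! · (f^{(3)}(12) − f^{(3)}(2)) = −1/720 · (0.00115741 − 0.250000) = 0.000345615.
Partial sum through k=2: 19.9872.
Correction k=3: B_{6}/6! · (f^{(5)}(12) − f^{(5)}(2)) = 1/30240 · (9.64506e-05 − 0.750000) = -2.47984e-05.

S_3 ≈ 19.9872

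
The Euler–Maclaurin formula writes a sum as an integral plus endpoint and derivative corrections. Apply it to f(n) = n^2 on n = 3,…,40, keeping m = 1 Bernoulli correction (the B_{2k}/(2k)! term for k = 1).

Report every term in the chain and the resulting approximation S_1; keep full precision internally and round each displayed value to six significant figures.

The integral term ∫_3^40 x^2 dx = 21324.3.
½[f(3) + f(40)] = ½[9.00000 + 1600.00] = 804.500.
Integral + boundary = 22128.8.
k=1: B_{2}/(2)! × [f^{(1)}(40) − f^{(1)}(3)] = 1/12 × (80.0000 − 6.00000) = 6.16667.

S_1 ≈ 22135.0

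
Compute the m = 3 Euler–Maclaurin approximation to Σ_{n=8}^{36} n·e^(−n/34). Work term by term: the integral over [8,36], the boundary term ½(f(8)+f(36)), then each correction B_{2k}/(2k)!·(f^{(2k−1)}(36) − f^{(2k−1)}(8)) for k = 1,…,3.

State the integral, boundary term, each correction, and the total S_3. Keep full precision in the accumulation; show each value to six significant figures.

S_3 ≈ 312.421

The integral term ∫_8^36 x·e^(−x/34) dx = 303.068.
Endpoint term: (f(8) + f(36))/2 = (6.32271 + 12.4871)/2 = 9.40490.
Integral + boundary = 312.473.
k=1: B_{2}/(2)! × [f^{(1)}(36) − f^{(1)}(8)] = 1/12 × (-0.0204037 − 0.604376) = -0.0520650.
Running total after k=1: 312.421.
k=2: B_{4}/(4)! × [f^{(3)}(36) − f^{(3)}(8)] = −1/720 × (0.000582460 − 0.00189018) = 1.81628e-06.
Running total after k=2: 312.421.
k=3: B_{6}/(6)! × [f^{(5)}(36) − f^{(5)}(8)] = 1/30240 × (1.02298e-06 − 2.81795e-06) = -5.93574e-11.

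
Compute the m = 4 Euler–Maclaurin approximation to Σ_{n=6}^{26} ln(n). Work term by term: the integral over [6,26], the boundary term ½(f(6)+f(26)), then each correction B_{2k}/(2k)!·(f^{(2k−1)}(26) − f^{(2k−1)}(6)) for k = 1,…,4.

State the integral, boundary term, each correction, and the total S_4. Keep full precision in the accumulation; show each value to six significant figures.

Integral: ∫_6^26 ln(x) dx = 53.9600.
½[f(6) + f(26)] = ½[1.79176 + 3.25810] = 2.52493.
Running total after boundary: 56.4849.
Correction k=1: B_{2}/2! · (f^{(1)}(26) − f^{(1)}(6)) = 1/12 · (0.0384615 − 0.166667) = -0.0106838.
After k=1: 56.4742.
Correction k=2: B_{4}/4! · (f^{(3)}(26) − f^{(3)}(6)) = −1/720 · (0.000113792 − 0.00925926) = 1.27020e-05.
After k=2: 56.4742.
Correction k=3: B_{6}/6! · (f^{(5)}(26) − f^{(5)}(6)) = 1/30240 · (2.01997e-06 − 0.00308642) = -1.01997e-07.
After k=3: 56.4742.
Correction k=4: B_{8}/8! · (f^{(7)}(26) − f^{(7)}(6)) = −1/1209600 · (8.96436e-08 − 0.00257202) = 2.12626e-09.

S_4 ≈ 56.4742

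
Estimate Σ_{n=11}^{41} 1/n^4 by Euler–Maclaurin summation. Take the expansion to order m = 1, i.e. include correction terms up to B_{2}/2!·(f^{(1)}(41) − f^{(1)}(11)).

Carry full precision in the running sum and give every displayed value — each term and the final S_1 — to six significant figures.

S_1 ≈ 0.000281996

∫_11^41 1/x^4 dx evaluates to 0.000245602.
Boundary: ½(f(11) + f(41)) = ½(6.83013e-05 + 3.53887e-07) = 3.43276e-05.
So far: 0.000279929.
k=1: B_{2}/(2)! × [f^{(1)}(41) − f^{(1)}(11)] = 1/12 × (-3.45256e-08 − (-2.48369e-05)) = 2.06686e-06.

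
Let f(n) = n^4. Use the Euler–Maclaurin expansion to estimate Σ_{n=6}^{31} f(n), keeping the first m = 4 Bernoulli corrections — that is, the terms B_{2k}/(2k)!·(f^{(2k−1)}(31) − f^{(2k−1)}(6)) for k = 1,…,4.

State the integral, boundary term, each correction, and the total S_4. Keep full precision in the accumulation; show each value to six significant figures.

S_4 ≈ 6.19654e+06

∫_6^31 x^4 dx evaluates to 5.72428e+06.
Endpoint term: (f(6) + f(31))/2 = (1296.00 + 923521)/2 = 462408.
So far: 6.18668e+06.
Correction k=1: B_{2}/2! · (f^{(1)}(31) − f^{(1)}(6)) = 1/12 · (119164 − 864.000) = 9858.33.
Partial sum through k=1: 6.19654e+06.
Correction k=2: B_{4}/4! · (f^{(3)}(31) − f^{(3)}(6)) = −1/720 · (744.000 − 144.000) = -0.833333.
Partial sum through k=2: 6.19654e+06.
Correction k=3: B_{6}/6! · (f^{(5)}(31) − f^{(5)}(6)) = 1/30240 · (0.00000 − 0.00000) = 0.00000.
Partial sum through k=3: 6.19654e+06.
Correction k=4: B_{8}/8! · (f^{(7)}(31) − f^{(7)}(6)) = −1/1209600 · (0.00000 − 0.00000) = 0.00000.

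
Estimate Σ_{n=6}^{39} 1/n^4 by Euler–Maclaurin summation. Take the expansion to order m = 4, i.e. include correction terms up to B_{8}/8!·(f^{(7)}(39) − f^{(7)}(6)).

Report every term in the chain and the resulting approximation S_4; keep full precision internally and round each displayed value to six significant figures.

The integral term ∫_6^39 1/x^4 dx = 0.00153759.
Endpoint term: (f(6) + f(39))/2 = (0.000771605 + 4.32257e-07)/2 = 0.000386019.
Running total after boundary: 0.00192361.
Order-1 term: 1/12 · (-4.43340e-08 − (-0.000514403)) = 4.28632e-05.
After k=1: 0.00196647.
Order-2 term: −1/720 · (-8.74438e-10 − (-0.000428669)) = -5.95373e-07.
After k=2: 0.00196588.
Order-3 term: 1/30240 · (-3.21950e-11 − (-0.000666819)) = 2.20509e-08.
After k=3: 0.00196590.
Order-4 term: −1/1209600 · (-1.90503e-12 − (-0.00166705)) = -1.37818e-09.

S_4 ≈ 0.00196590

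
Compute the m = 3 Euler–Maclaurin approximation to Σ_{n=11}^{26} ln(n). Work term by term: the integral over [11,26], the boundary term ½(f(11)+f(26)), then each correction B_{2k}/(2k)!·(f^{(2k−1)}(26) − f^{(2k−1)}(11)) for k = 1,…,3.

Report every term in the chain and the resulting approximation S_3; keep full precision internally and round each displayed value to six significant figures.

Integral: ∫_11^26 ln(x) dx = 43.3337.
½[f(11) + f(26)] = ½[2.39790 + 3.25810] = 2.82800.
Running total after boundary: 46.1617.
k=1: B_{2}/(2)! × [f^{(1)}(26) − f^{(1)}(11)] = 1/12 × (0.0384615 − 0.0909091) = -0.00437063.
After k=1: 46.1573.
k=2: B_{4}/(4)! × [f^{(3)}(26) − f^{(3)}(11)] = −1/720 × (0.000113792 − 0.00150263) = 1.92894e-06.
After k=2: 46.1573.
k=3: B_{6}/(6)! × [f^{(5)}(26) − f^{(5)}(11)] = 1/30240 × (2.01997e-06 − 0.000149021) = -4.86115e-09.

S_3 ≈ 46.1573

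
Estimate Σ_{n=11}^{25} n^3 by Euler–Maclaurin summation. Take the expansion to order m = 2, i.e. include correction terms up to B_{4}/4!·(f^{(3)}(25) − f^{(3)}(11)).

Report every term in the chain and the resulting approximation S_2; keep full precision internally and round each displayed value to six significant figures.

∫_11^25 x^3 dx evaluates to 93996.0.
Endpoint term: (f(11) + f(25))/2 = (1331.00 + 15625.0)/2 = 8478.00.
Running total after boundary: 102474.
Order-1 term: 1/12 · (1875.00 − 363.000) = 126.000.
Running total after k=1: 102600.
Order-2 term: −1/720 · (6.00000 − 6.00000) = 0.00000.

S_2 ≈ 102600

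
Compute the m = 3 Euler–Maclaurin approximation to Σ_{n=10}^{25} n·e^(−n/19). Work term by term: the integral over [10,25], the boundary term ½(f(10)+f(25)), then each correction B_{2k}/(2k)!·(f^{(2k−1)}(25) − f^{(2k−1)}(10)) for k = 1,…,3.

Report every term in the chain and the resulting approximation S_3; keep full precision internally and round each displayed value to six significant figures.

Integral: ∫_10^25 x·e^(−x/19) dx = 101.251.
Endpoint term: (f(10) + f(25))/2 = (5.90778 + 6.70656)/2 = 6.30717.
Integral + boundary = 107.558.
Correction k=1: B_{2}/2! · (f^{(1)}(25) − f^{(1)}(10)) = 1/12 · (-0.0847145 − 0.279842) = -0.0303797.
After k=1: 107.528.
Correction k=2: B_{4}/4! · (f^{(3)}(25) − f^{(3)}(10)) = −1/720 · (0.00125155 − 0.00404819) = 3.88422e-06.
After k=2: 107.528.
Correction k=3: B_{6}/6! · (f^{(5)}(25) − f^{(5)}(10)) = 1/30240 · (7.58385e-06 − 2.02803e-05) = -4.19857e-10.

S_3 ≈ 107.528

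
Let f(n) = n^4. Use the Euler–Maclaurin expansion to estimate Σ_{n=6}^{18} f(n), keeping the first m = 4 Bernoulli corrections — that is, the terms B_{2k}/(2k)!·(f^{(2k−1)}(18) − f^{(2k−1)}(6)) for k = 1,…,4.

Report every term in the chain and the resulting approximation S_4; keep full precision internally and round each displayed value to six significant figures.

The integral term ∫_6^18 x^4 dx = 376358.
½[f(6) + f(18)] = ½[1296.00 + 104976] = 53136.0.
Running total after boundary: 429494.
k=1: B_{2}/(2)! × [f^{(1)}(18) − f^{(1)}(6)] = 1/12 × (23328.0 − 864.000) = 1872.00.
After k=1: 431366.
k=2: B_{4}/(4)! × [f^{(3)}(18) − f^{(3)}(6)] = −1/720 × (432.000 − 144.000) = -0.400000.
After k=2: 431366.
k=3: B_{6}/(6)! × [f^{(5)}(18) − f^{(5)}(6)] = 1/30240 × (0.00000 − 0.00000) = 0.00000.
After k=3: 431366.
k=4: B_{8}/(8)! × [f^{(7)}(18) − f^{(7)}(6)] = −1/1209600 × (0.00000 − 0.00000) = 0.00000.

S_4 ≈ 431366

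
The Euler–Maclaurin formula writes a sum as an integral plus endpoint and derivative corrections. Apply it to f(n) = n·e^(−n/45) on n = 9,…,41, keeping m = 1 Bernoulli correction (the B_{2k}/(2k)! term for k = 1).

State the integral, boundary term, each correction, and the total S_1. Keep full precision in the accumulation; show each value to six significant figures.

S_1 ≈ 445.352

Integral: ∫_9^41 x·e^(−x/45) dx = 433.477.
½[f(9) + f(41)] = ½[7.36858 + 16.4852] = 11.9269.
Integral + boundary = 445.404.
Order-1 term: 1/12 · (0.0357402 − 0.654985) = -0.0516037.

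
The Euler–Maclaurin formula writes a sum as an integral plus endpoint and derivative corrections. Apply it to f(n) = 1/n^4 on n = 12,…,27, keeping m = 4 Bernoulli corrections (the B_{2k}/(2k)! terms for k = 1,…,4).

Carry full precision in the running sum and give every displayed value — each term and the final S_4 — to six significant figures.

∫_12^27 1/x^4 dx evaluates to 0.000175966.
Endpoint term: (f(12) + f(27))/2 = (4.82253e-05 + 1.88168e-06)/2 = 2.50535e-05.
Integral + boundary = 0.000201020.
Correction k=1: B_{2}/2! · (f^{(1)}(27) − f^{(1)}(12)) = 1/12 · (-2.78767e-07 − (-1.60751e-05)) = 1.31636e-06.
Partial sum through k=1: 0.000202336.
Correction k=2: B_{4}/4! · (f^{(3)}(27) − f^{(3)}(12)) = −1/720 · (-1.14719e-08 − (-3.34898e-06)) = -4.63543e-09.
Partial sum through k=2: 0.000202331.
Correction k=3: B_{6}/6! · (f^{(5)}(27) − f^{(5)}(12)) = 1/30240 · (-8.81242e-10 − (-1.30238e-06)) = 4.30390e-11.
Partial sum through k=3: 0.000202331.
Correction k=4: B_{8}/8! · (f^{(7)}(27) − f^{(7)}(12)) = −1/1209600 · (-1.08795e-10 − (-8.13988e-07)) = -6.72850e-13.

S_4 ≈ 0.000202331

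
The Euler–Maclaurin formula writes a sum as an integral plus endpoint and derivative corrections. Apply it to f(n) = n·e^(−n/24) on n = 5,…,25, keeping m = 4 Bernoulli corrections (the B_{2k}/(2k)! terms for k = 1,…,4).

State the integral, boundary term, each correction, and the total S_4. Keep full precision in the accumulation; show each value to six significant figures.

∫_5^25 x·e^(−x/24) dx evaluates to 150.137.
Boundary: ½(f(5) + f(25)) = ½(4.05968 + 8.82165) = 6.44067.
Integral + boundary = 156.578.
k=1: B_{2}/(2)! × [f^{(1)}(25) − f^{(1)}(5)] = 1/12 × (-0.0147028 − 0.642783) = -0.0547905.
After k=1: 156.523.
k=2: B_{4}/(4)! × [f^{(3)}(25) − f^{(3)}(5)] = −1/720 × (0.00119970 − 0.00393517) = 3.79925e-06.
After k=2: 156.523.
k=3: B_{6}/(6)! × [f^{(5)}(25) − f^{(5)}(5)] = 1/30240 × (4.20995e-06 − 1.17264e-05) = -2.48559e-10.
After k=3: 156.523.
k=4: B_{8}/(8)! × [f^{(7)}(25) − f^{(7)}(5)] = −1/1209600 × (1.10019e-08 − 2.88557e-08) = 1.47601e-14.

S_4 ≈ 156.523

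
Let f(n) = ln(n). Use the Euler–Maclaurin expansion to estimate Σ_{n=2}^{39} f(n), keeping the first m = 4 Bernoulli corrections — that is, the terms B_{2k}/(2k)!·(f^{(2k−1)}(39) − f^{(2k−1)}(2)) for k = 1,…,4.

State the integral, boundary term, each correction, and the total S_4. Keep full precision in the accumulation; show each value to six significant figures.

S_4 ≈ 106.632

The integral term ∫_2^39 ln(x) dx = 104.493.
½[f(2) + f(39)] = ½[0.693147 + 3.66356] = 2.17835.
Integral + boundary = 106.671.
Order-1 term: 1/12 · (0.0256410 − 0.500000) = -0.0395299.
After k=1: 106.631.
Order-2 term: −1/720 · (3.37160e-05 − 0.250000) = 0.000347175.
After k=2: 106.632.
Order-3 term: 1/30240 · (2.66004e-07 − 0.750000) = -2.48016e-05.
After k=3: 106.632.
Order-4 term: −1/1209600 · (5.24663e-09 − 5.62500) = 4.65030e-06.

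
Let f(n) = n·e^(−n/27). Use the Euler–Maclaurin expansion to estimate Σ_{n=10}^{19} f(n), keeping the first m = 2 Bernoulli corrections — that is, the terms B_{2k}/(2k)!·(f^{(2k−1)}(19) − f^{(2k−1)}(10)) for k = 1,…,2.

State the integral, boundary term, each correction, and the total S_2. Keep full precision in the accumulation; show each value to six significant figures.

∫_10^19 x·e^(−x/27) dx evaluates to 75.3092.
Boundary: ½(f(10) + f(19)) = ½(6.90479 + 9.40024) = 8.15251.
So far: 83.4617.
Order-1 term: 1/12 · (0.146592 − 0.434746) = -0.0240128.
Partial sum through k=1: 83.4377.
Order-2 term: −1/720 · (0.00155842 − 0.00249068) = 1.29479e-06.

S_2 ≈ 83.4377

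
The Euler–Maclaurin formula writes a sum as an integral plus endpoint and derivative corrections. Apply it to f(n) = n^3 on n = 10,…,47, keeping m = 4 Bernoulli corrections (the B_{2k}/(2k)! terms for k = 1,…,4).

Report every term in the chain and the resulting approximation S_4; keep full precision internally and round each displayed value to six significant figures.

S_4 ≈ 1.27036e+06

∫_10^47 x^3 dx evaluates to 1.21742e+06.
½[f(10) + f(47)] = ½[1000.00 + 103823] = 52411.5.
Integral + boundary = 1.26983e+06.
Order-1 term: 1/12 · (6627.00 − 300.000) = 527.250.
Partial sum through k=1: 1.27036e+06.
Order-2 term: −1/720 · (6.00000 − 6.00000) = 0.00000.
Partial sum through k=2: 1.27036e+06.
Order-3 term: 1/30240 · (0.00000 − 0.00000) = 0.00000.
Partial sum through k=3: 1.27036e+06.
Order-4 term: −1/1209600 · (0.00000 − 0.00000) = 0.00000.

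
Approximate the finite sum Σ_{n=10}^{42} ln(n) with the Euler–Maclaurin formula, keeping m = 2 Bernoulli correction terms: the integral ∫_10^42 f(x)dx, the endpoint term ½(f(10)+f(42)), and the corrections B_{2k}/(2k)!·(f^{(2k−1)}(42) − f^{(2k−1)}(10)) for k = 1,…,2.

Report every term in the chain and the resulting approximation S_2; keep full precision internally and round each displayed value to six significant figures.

∫_10^42 ln(x) dx evaluates to 101.956.
½[f(10) + f(42)] = ½[2.30259 + 3.73767] = 3.02013.
Integral + boundary = 104.976.
k=1: B_{2}/(2)! × [f^{(1)}(42) − f^{(1)}(10)] = 1/12 × (0.0238095 − 0.100000) = -0.00634921.
After k=1: 104.970.
k=2: B_{4}/(4)! × [f^{(3)}(42) − f^{(3)}(10)] = −1/720 × (2.69949e-05 − 0.00200000) = 2.74028e-06.

S_2 ≈ 104.970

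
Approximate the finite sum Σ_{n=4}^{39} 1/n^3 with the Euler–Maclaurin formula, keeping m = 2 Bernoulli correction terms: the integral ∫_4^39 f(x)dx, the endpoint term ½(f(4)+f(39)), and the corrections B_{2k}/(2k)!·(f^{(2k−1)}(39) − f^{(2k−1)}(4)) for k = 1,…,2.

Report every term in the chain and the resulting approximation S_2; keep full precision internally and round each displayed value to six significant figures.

S_2 ≈ 0.0396983

∫_4^39 1/x^3 dx evaluates to 0.0309213.
Endpoint term: (f(4) + f(39))/2 = (0.0156250 + 1.68580e-05)/2 = 0.00782093.
Integral + boundary = 0.0387422.
Correction k=1: B_{2}/2! · (f^{(1)}(39) − f^{(1)}(4)) = 1/12 · (-1.29677e-06 − (-0.0117188)) = 0.000976454.
Partial sum through k=1: 0.0397187.
Correction k=2: B_{4}/4! · (f^{(3)}(39) − f^{(3)}(4)) = −1/720 · (-1.70515e-08 − (-0.0146484)) = -2.03450e-05.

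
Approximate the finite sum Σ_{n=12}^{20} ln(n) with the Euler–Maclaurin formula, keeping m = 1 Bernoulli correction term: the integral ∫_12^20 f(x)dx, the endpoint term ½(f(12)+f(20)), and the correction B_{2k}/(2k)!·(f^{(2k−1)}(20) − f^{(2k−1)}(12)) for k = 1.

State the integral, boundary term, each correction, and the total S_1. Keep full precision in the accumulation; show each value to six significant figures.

S_1 ≈ 24.8333

Integral: ∫_12^20 ln(x) dx = 22.0958.
Endpoint term: (f(12) + f(20))/2 = (2.48491 + 2.99573)/2 = 2.74032.
Integral + boundary = 24.8361.
Order-1 term: 1/12 · (0.0500000 − 0.0833333) = -0.00277778.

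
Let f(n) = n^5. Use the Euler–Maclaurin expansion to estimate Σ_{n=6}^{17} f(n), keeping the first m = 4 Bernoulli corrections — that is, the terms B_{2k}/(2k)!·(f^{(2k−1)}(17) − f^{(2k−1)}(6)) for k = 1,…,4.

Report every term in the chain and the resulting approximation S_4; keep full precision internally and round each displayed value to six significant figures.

The integral term ∫_6^17 x^5 dx = 4.01515e+06.
Endpoint term: (f(6) + f(17))/2 = (7776.00 + 1.41986e+06)/2 = 713816.
So far: 4.72897e+06.
Correction k=1: B_{2}/2! · (f^{(1)}(17) − f^{(1)}(6)) = 1/12 · (417605 − 6480.00) = 34260.4.
After k=1: 4.76323e+06.
Correction k=2: B_{4}/4! · (f^{(3)}(17) − f^{(3)}(6)) = −1/720 · (17340.0 − 2160.00) = -21.0833.
After k=2: 4.76321e+06.
Correction k=3: B_{6}/6! · (f^{(5)}(17) − f^{(5)}(6)) = 1/30240 · (120.000 − 120.000) = 0.00000.
After k=3: 4.76321e+06.
Correction k=4: B_{8}/8! · (f^{(7)}(17) − f^{(7)}(6)) = −1/1209600 · (0.00000 − 0.00000) = 0.00000.

S_4 ≈ 4.76321e+06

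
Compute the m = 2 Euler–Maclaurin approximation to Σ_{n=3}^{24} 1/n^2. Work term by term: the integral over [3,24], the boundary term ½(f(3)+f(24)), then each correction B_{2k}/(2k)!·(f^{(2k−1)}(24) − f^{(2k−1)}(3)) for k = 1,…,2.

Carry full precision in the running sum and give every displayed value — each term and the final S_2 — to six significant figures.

Integral: ∫_3^24 1/x^2 dx = 0.291667.
Endpoint term: (f(3) + f(24))/2 = (0.111111 + 0.00173611)/2 = 0.0564236.
So far: 0.348090.
k=1: B_{2}/(2)! × [f^{(1)}(24) − f^{(1)}(3)] = 1/12 × (-0.000144676 − (-0.0740741)) = 0.00616078.
Running total after k=1: 0.354251.
k=2: B_{4}/(4)! × [f^{(3)}(24) − f^{(3)}(3)] = −1/720 × (-3.01408e-06 − (-0.0987654)) = -0.000137170.

S_2 ≈ 0.354114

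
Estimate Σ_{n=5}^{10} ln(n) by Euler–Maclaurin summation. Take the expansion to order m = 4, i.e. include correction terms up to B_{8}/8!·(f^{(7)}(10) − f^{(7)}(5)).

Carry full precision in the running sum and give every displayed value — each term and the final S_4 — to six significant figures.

Integral: ∫_5^10 ln(x) dx = 9.97866.
Boundary: ½(f(5) + f(10)) = ½(1.60944 + 2.30259) = 1.95601.
So far: 11.9347.
Order-1 term: 1/12 · (0.100000 − 0.200000) = -0.00833333.
Partial sum through k=1: 11.9263.
Order-2 term: −1/720 · (0.00200000 − 0.0160000) = 1.94444e-05.
Partial sum through k=2: 11.9264.
Order-3 term: 1/30240 · (0.000240000 − 0.00768000) = -2.46032e-07.
Partial sum through k=3: 11.9264.
Order-4 term: −1/1209600 · (7.20000e-05 − 0.00921600) = 7.55952e-09.

S_4 ≈ 11.9264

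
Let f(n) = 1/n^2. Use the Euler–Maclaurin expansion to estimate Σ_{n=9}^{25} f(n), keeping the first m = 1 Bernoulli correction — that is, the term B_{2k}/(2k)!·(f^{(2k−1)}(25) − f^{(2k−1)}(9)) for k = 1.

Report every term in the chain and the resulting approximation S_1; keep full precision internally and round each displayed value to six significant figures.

Integral: ∫_9^25 1/x^2 dx = 0.0711111.
Boundary: ½(f(9) + f(25)) = ½(0.0123457 + 0.00160000) = 0.00697284.
So far: 0.0780840.
Correction k=1: B_{2}/2! · (f^{(1)}(25) − f^{(1)}(9)) = 1/12 · (-0.000128000 − (-0.00274348)) = 0.000217957.

S_1 ≈ 0.0783019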